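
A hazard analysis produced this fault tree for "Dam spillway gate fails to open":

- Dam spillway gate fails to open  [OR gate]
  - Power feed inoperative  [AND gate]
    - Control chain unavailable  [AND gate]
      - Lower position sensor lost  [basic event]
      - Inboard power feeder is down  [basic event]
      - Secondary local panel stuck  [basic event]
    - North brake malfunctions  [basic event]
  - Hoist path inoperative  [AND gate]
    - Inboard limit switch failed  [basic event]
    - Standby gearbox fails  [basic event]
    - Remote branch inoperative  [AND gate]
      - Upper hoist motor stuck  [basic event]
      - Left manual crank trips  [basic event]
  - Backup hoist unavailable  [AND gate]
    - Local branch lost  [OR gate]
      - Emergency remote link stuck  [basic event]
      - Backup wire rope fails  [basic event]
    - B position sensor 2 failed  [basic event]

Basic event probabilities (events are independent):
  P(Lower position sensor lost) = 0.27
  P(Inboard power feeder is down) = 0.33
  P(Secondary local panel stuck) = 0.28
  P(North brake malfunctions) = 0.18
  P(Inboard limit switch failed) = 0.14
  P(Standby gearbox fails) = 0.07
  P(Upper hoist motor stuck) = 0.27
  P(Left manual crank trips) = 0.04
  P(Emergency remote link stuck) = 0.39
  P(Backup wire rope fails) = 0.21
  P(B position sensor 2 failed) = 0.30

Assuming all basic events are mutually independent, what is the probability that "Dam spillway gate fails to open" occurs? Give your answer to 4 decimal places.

0.1593

P(Control chain unavailable) [AND] = 0.27 × 0.33 × 0.28 = 0.024948
P(Power feed inoperative) [AND] = 0.024948 × 0.18 = 0.004491
P(Remote branch inoperative) [AND] = 0.27 × 0.04 = 0.010800
P(Hoist path inoperative) [AND] = 0.14 × 0.07 × 0.010800 = 0.000106
P(Local branch lost) [OR] = 1 − (1−0.39) × (1−0.21) = 0.518100
P(Backup hoist unavailable) [AND] = 0.518100 × 0.30 = 0.155430
P(Dam spillway gate fails to open) [OR] = 1 − (1−0.004491) × (1−0.000106) × (1−0.155430) = 0.159312
Rounded to 4 decimal places: P(Dam spillway gate fails to open) ≈ 0.1593.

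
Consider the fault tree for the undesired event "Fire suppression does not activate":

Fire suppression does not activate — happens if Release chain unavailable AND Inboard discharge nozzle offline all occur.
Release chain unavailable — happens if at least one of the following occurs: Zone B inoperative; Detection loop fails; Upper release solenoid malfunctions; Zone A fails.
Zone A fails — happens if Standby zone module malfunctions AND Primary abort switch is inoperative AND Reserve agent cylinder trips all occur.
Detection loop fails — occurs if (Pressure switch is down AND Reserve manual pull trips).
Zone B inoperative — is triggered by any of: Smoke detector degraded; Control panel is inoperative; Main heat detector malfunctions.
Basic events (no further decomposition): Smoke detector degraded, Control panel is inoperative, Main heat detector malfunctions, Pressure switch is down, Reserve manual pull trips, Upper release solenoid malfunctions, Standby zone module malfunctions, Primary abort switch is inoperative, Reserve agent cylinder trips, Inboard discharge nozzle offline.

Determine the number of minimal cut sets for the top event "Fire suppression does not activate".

6

Zone B inoperative [OR]: union of children's cut sets → 3 cut set(s).
Detection loop fails [AND]: one cut set from each child combined → 1 × 1 = 1 cut set(s).
Zone A fails [AND]: one cut set from each child combined → 1 × 1 × 1 = 1 cut set(s).
Release chain unavailable [OR]: union of children's cut sets → 6 cut set(s).
Fire suppression does not activate [AND]: one cut set from each child combined → 6 × 1 = 6 cut set(s).
Minimal cut sets: {Inboard discharge nozzle offline, Smoke detector degraded}; {Control panel is inoperative, Inboard discharge nozzle offline}; {Inboard discharge nozzle offline, Main heat detector malfunctions}; {Inboard discharge nozzle offline, Pressure switch is down, Reserve manual pull trips}; {Inboard discharge nozzle offline, Upper release solenoid malfunctions}; {Inboard discharge nozzle offline, Primary abort switch is inoperative, Reserve agent cylinder trips, Standby zone module malfunctions}.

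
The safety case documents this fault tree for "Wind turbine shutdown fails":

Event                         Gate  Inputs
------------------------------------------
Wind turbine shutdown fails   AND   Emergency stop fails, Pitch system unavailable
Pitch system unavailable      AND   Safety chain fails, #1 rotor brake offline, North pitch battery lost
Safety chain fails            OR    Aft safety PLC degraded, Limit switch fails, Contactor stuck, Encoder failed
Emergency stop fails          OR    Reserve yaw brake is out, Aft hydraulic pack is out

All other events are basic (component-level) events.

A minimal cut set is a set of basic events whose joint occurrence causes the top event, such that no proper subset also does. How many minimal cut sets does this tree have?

8

Emergency stop fails [OR]: union of children's cut sets → 2 cut set(s).
Safety chain fails [OR]: union of children's cut sets → 4 cut set(s).
Pitch system unavailable [AND]: one cut set from each child combined → 4 × 1 × 1 = 4 cut set(s).
Wind turbine shutdown fails [AND]: one cut set from each child combined → 2 × 4 = 8 cut set(s).
Minimal cut sets: {#1 rotor brake offline, Aft safety PLC degraded, North pitch battery lost, Reserve yaw brake is out}; {#1 rotor brake offline, Limit switch fails, North pitch battery lost, Reserve yaw brake is out}; {#1 rotor brake offline, Contactor stuck, North pitch battery lost, Reserve yaw brake is out}; {#1 rotor brake offline, Encoder failed, North pitch battery lost, Reserve yaw brake is out}; {#1 rotor brake offline, Aft hydraulic pack is out, Aft safety PLC degraded, North pitch battery lost}; {#1 rotor brake offline, Aft hydraulic pack is out, Limit switch fails, North pitch battery lost}; {#1 rotor brake offline, Aft hydraulic pack is out, Contactor stuck, North pitch battery lost}; {#1 rotor brake offline, Aft hydraulic pack is out, Encoder failed, North pitch battery lost}.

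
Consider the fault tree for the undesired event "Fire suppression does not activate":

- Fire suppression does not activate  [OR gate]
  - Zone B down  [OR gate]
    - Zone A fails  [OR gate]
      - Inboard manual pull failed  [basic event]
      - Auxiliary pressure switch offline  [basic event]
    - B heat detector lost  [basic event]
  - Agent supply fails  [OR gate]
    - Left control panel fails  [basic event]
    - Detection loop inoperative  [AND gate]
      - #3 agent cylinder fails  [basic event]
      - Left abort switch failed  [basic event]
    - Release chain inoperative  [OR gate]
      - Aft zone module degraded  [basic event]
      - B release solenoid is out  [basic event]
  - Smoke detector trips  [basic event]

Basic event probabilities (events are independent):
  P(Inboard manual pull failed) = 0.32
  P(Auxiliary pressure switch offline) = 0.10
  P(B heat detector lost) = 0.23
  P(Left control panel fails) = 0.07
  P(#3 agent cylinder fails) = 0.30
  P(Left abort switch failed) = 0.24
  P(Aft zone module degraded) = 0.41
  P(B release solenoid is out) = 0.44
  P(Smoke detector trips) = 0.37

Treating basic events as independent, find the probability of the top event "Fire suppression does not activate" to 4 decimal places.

0.9153

P(Zone A fails) [OR] = 1 − (1−0.32) × (1−0.10) = 0.388000
P(Zone B down) [OR] = 1 − (1−0.388000) × (1−0.23) = 0.528760
P(Detection loop inoperative) [AND] = 0.30 × 0.24 = 0.072000
P(Release chain inoperative) [OR] = 1 − (1−0.41) × (1−0.44) = 0.669600
P(Agent supply fails) [OR] = 1 − (1−0.07) × (1−0.072000) × (1−0.669600) = 0.714852
P(Fire suppression does not activate) [OR] = 1 − (1−0.528760) × (1−0.714852) × (1−0.37) = 0.915345
Rounded to 4 decimal places: P(Fire suppression does not activate) ≈ 0.9153.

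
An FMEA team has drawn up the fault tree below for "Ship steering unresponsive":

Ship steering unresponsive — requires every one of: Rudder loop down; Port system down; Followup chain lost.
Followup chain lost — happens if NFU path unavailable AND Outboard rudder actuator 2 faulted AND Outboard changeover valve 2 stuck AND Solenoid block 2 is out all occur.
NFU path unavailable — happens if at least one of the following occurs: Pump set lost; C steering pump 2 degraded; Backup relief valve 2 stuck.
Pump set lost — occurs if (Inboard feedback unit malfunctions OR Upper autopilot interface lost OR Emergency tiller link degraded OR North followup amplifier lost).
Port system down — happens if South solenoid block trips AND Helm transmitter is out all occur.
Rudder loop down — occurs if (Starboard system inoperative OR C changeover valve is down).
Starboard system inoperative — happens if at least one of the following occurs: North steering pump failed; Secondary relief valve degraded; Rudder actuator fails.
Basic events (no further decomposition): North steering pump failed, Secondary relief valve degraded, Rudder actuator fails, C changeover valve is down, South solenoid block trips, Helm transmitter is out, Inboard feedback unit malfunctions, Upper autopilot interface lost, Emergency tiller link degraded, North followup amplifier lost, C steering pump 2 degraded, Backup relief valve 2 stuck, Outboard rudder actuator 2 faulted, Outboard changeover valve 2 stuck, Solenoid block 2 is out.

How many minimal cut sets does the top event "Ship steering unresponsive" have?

Starboard system inoperative [OR]: union of children's cut sets → 3 cut set(s).
Rudder loop down [OR]: union of children's cut sets → 4 cut set(s).
Port system down [AND]: one cut set from each child combined → 1 × 1 = 1 cut set(s).
Pump set lost [OR]: union of children's cut sets → 4 cut set(s).
NFU path unavailable [OR]: union of children's cut sets → 6 cut set(s).
Followup chain lost [AND]: one cut set from each child combined → 6 × 1 × 1 × 1 = 6 cut set(s).
Ship steering unresponsive [AND]: one cut set from each child combined → 4 × 1 × 6 = 24 cut set(s).

24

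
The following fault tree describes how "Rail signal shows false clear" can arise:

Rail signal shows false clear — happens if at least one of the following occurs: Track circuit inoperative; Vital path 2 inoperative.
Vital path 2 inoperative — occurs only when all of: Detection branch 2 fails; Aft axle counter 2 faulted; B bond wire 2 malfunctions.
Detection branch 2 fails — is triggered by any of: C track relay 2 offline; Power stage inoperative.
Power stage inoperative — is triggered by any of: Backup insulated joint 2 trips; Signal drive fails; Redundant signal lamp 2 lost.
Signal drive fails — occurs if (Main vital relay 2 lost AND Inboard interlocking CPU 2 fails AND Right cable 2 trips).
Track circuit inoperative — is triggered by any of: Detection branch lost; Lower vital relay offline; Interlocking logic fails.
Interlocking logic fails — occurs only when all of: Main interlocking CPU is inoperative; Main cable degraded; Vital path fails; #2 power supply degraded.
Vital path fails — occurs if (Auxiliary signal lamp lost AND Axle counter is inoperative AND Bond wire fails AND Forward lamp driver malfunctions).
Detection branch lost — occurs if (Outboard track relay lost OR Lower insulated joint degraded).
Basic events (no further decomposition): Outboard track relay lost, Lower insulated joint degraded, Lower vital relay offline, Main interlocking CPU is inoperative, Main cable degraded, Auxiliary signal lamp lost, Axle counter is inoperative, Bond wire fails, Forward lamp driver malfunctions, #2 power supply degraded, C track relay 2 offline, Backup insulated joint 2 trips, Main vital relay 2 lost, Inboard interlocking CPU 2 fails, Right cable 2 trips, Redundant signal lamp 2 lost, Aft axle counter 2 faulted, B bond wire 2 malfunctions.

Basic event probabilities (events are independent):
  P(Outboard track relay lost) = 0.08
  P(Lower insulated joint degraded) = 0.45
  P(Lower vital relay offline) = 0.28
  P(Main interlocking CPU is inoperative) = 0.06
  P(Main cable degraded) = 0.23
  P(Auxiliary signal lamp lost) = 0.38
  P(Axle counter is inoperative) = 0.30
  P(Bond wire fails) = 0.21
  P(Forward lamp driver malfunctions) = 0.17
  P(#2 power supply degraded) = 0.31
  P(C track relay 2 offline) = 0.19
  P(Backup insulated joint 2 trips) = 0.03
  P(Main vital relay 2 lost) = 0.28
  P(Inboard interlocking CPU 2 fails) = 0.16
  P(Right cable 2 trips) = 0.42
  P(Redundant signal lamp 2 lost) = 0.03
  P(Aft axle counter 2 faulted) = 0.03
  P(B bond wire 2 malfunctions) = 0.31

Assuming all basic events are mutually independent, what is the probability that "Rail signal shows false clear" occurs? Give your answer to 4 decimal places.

0.6365

P(Detection branch lost) [OR] = 1 − (1−0.08) × (1−0.45) = 0.494000
P(Vital path fails) [AND] = 0.38 × 0.30 × 0.21 × 0.17 = 0.004070
P(Interlocking logic fails) [AND] = 0.06 × 0.23 × 0.004070 × 0.31 = 0.000017
P(Track circuit inoperative) [OR] = 1 − (1−0.494000) × (1−0.28) × (1−0.000017) = 0.635686
P(Signal drive fails) [AND] = 0.28 × 0.16 × 0.42 = 0.018816
P(Power stage inoperative) [OR] = 1 − (1−0.03) × (1−0.018816) × (1−0.03) = 0.076804
P(Detection branch 2 fails) [OR] = 1 − (1−0.19) × (1−0.076804) = 0.252211
P(Vital path 2 inoperative) [AND] = 0.252211 × 0.03 × 0.31 = 0.002346
P(Rail signal shows false clear) [OR] = 1 − (1−0.635686) × (1−0.002346) = 0.636541
Rounded to 4 decimal places: P(Rail signal shows false clear) ≈ 0.6365.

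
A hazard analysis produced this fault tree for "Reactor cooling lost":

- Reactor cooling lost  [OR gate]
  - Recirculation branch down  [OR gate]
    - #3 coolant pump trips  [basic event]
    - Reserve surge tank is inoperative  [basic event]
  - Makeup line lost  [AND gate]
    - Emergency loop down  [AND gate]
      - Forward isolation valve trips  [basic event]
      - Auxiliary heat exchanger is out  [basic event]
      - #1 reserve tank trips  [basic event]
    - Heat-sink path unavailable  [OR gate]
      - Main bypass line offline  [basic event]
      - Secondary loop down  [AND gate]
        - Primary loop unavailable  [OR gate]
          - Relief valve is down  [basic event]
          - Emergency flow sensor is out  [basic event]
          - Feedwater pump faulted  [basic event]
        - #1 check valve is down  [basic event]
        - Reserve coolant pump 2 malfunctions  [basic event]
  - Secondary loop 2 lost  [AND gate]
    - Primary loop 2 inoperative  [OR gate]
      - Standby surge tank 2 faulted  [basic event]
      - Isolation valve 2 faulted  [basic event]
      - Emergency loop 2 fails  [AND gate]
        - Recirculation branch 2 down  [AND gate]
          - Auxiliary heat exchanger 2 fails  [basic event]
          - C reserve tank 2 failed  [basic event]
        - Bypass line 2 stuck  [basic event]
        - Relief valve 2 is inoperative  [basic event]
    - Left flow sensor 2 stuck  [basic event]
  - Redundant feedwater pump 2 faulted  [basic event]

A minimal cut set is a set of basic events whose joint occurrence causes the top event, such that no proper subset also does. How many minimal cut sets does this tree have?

Recirculation branch down [OR]: union of children's cut sets → 2 cut set(s).
Emergency loop down [AND]: one cut set from each child combined → 1 × 1 × 1 = 1 cut set(s).
Primary loop unavailable [OR]: union of children's cut sets → 3 cut set(s).
Secondary loop down [AND]: one cut set from each child combined → 3 × 1 × 1 = 3 cut set(s).
Heat-sink path unavailable [OR]: union of children's cut sets → 4 cut set(s).
Makeup line lost [AND]: one cut set from each child combined → 1 × 4 = 4 cut set(s).
Recirculation branch 2 down [AND]: one cut set from each child combined → 1 × 1 = 1 cut set(s).
Emergency loop 2 fails [AND]: one cut set from each child combined → 1 × 1 × 1 = 1 cut set(s).
Primary loop 2 inoperative [OR]: union of children's cut sets → 3 cut set(s).
Secondary loop 2 lost [AND]: one cut set from each child combined → 3 × 1 = 3 cut set(s).
Reactor cooling lost [OR]: union of children's cut sets → 10 cut set(s).
Minimal cut sets: {#3 coolant pump trips}; {Reserve surge tank is inoperative}; {#1 reserve tank trips, Auxiliary heat exchanger is out, Forward isolation valve trips, Main bypass line offline}; {#1 check valve is down, #1 reserve tank trips, Auxiliary heat exchanger is out, Forward isolation valve trips, Relief valve is down, Reserve coolant pump 2 malfunctions}; {#1 check valve is down, #1 reserve tank trips, Auxiliary heat exchanger is out, Emergency flow sensor is out, Forward isolation valve trips, Reserve coolant pump 2 malfunctions}; {#1 check valve is down, #1 reserve tank trips, Auxiliary heat exchanger is out, Feedwater pump faulted, Forward isolation valve trips, Reserve coolant pump 2 malfunctions}; {Left flow sensor 2 stuck, Standby surge tank 2 faulted}; {Isolation valve 2 faulted, Left flow sensor 2 stuck}; {Auxiliary heat exchanger 2 fails, Bypass line 2 stuck, C reserve tank 2 failed, Left flow sensor 2 stuck, Relief valve 2 is inoperative}; {Redundant feedwater pump 2 faulted}.

10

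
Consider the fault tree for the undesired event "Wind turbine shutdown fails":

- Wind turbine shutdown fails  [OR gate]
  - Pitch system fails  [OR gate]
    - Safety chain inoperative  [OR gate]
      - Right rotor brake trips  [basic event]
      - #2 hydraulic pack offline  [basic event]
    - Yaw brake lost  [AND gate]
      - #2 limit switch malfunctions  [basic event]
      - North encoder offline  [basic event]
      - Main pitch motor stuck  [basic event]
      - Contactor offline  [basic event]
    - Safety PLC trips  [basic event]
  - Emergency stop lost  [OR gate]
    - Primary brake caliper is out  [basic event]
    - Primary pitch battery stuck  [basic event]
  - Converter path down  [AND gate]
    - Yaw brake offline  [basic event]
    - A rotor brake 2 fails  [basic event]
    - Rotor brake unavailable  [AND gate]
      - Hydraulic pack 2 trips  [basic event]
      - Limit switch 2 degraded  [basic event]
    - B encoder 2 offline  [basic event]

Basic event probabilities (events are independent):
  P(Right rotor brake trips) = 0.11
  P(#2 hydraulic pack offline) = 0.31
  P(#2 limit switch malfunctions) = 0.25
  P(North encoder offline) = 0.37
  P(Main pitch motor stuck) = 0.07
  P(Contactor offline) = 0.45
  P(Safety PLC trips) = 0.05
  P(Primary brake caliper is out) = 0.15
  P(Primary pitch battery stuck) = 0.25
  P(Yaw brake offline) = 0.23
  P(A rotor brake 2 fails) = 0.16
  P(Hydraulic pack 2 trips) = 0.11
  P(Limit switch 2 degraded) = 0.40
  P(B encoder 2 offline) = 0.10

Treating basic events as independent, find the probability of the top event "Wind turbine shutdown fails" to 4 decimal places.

0.6292

P(Safety chain inoperative) [OR] = 1 − (1−0.11) × (1−0.31) = 0.385900
P(Yaw brake lost) [AND] = 0.25 × 0.37 × 0.07 × 0.45 = 0.002914
P(Pitch system fails) [OR] = 1 − (1−0.385900) × (1−0.002914) × (1−0.05) = 0.418305
P(Emergency stop lost) [OR] = 1 − (1−0.15) × (1−0.25) = 0.362500
P(Rotor brake unavailable) [AND] = 0.11 × 0.40 = 0.044000
P(Converter path down) [AND] = 0.23 × 0.16 × 0.044000 × 0.10 = 0.000162
P(Wind turbine shutdown fails) [OR] = 1 − (1−0.418305) × (1−0.362500) × (1−0.000162) = 0.629230
Rounded to 4 decimal places: P(Wind turbine shutdown fails) ≈ 0.6292.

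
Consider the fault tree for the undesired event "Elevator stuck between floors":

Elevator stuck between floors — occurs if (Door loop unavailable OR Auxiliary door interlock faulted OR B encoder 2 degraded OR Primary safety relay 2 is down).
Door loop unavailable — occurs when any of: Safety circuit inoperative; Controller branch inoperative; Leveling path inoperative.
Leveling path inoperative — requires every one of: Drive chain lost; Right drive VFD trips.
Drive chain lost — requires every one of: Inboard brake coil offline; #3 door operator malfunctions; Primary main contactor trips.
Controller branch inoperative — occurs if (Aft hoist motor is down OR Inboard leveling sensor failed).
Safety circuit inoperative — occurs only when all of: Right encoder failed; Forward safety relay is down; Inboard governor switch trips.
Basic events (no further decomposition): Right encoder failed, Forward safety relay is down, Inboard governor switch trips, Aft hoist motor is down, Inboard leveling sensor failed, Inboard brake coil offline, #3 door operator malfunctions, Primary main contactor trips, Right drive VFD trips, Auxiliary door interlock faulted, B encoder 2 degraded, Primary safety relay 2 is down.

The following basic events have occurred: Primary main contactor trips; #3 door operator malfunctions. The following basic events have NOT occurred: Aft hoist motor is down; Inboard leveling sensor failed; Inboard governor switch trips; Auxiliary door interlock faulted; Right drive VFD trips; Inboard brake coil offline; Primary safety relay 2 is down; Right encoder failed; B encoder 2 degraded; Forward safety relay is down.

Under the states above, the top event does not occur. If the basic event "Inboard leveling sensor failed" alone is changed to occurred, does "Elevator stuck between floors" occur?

Counterfactual: set "Inboard leveling sensor failed" to occurred.
Safety circuit inoperative [AND]: Right encoder failed=not, Forward safety relay is down=not, Inboard governor switch trips=not → not all inputs occur → does not occur.
Controller branch inoperative [OR]: Aft hoist motor is down=not, Inboard leveling sensor failed=occurs → at least one input occurs → occurs.
Drive chain lost [AND]: Inboard brake coil offline=not, #3 door operator malfunctions=occurs, Primary main contactor trips=occurs → not all inputs occur → does not occur.
Leveling path inoperative [AND]: Drive chain lost=not, Right drive VFD trips=not → not all inputs occur → does not occur.
Door loop unavailable [OR]: Safety circuit inoperative=not, Controller branch inoperative=occurs, Leveling path inoperative=not → at least one input occurs → occurs.
Elevator stuck between floors [OR]: Door loop unavailable=occurs, Auxiliary door interlock faulted=not, B encoder 2 degraded=not, Primary safety relay 2 is down=not → at least one input occurs → occurs.

Yes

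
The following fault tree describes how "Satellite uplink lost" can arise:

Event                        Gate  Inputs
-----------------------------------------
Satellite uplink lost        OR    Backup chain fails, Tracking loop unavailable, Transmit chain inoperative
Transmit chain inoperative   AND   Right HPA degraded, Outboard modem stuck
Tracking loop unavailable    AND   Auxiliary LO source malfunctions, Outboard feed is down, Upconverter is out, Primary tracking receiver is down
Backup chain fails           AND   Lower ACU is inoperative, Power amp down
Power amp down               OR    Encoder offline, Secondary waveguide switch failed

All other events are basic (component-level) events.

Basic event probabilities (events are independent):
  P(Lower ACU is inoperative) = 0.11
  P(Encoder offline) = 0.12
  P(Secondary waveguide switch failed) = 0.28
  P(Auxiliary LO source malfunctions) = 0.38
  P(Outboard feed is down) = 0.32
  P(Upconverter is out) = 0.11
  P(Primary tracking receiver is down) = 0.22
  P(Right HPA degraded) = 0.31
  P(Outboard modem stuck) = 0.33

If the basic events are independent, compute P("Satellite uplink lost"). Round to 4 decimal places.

P(Power amp down) [OR] = 1 − (1−0.12) × (1−0.28) = 0.366400
P(Backup chain fails) [AND] = 0.11 × 0.366400 = 0.040304
P(Tracking loop unavailable) [AND] = 0.38 × 0.32 × 0.11 × 0.22 = 0.002943
P(Transmit chain inoperative) [AND] = 0.31 × 0.33 = 0.102300
P(Satellite uplink lost) [OR] = 1 − (1−0.040304) × (1−0.002943) × (1−0.102300) = 0.141016
Rounded to 4 decimal places: P(Satellite uplink lost) ≈ 0.1410.

0.1410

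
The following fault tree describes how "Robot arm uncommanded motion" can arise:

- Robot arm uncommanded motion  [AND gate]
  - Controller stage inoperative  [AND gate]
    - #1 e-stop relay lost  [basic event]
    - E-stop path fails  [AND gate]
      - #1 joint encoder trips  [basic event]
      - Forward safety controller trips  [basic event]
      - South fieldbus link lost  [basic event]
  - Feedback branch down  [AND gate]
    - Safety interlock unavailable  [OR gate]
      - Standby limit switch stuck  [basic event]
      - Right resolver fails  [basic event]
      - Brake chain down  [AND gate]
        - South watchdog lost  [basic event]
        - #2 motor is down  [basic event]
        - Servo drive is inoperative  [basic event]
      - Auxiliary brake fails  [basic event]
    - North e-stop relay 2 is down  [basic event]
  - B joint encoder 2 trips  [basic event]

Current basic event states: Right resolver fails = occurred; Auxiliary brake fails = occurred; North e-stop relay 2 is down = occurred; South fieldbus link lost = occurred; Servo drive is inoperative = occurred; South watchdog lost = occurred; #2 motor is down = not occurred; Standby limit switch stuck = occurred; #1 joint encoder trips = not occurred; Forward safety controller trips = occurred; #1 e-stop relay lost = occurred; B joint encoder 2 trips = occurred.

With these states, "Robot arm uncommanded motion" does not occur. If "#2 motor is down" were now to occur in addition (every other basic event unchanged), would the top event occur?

Counterfactual: set "#2 motor is down" to occurred.
E-stop path fails [AND]: #1 joint encoder trips=not, Forward safety controller trips=occurs, South fieldbus link lost=occurs → not all inputs occur → does not occur.
Controller stage inoperative [AND]: #1 e-stop relay lost=occurs, E-stop path fails=not → not all inputs occur → does not occur.
Brake chain down [AND]: South watchdog lost=occurs, #2 motor is down=occurs, Servo drive is inoperative=occurs → all inputs occur → occurs.
Safety interlock unavailable [OR]: Standby limit switch stuck=occurs, Right resolver fails=occurs, Brake chain down=occurs, Auxiliary brake fails=occurs → at least one input occurs → occurs.
Feedback branch down [AND]: Safety interlock unavailable=occurs, North e-stop relay 2 is down=occurs → all inputs occur → occurs.
Robot arm uncommanded motion [AND]: Controller stage inoperative=not, Feedback branch down=occurs, B joint encoder 2 trips=occurs → not all inputs occur → does not occur.

No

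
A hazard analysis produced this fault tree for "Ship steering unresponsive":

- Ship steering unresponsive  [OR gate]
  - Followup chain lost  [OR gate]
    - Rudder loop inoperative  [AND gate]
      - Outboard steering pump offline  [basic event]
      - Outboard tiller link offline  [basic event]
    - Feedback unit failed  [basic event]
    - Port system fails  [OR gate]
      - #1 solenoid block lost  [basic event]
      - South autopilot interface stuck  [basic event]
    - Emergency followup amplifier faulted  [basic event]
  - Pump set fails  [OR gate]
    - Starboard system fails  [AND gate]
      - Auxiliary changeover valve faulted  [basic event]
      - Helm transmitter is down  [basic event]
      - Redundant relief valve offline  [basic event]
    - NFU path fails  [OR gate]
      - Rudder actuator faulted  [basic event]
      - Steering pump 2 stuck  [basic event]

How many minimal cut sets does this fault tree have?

8

Rudder loop inoperative [AND]: one cut set from each child combined → 1 × 1 = 1 cut set(s).
Port system fails [OR]: union of children's cut sets → 2 cut set(s).
Followup chain lost [OR]: union of children's cut sets → 5 cut set(s).
Starboard system fails [AND]: one cut set from each child combined → 1 × 1 × 1 = 1 cut set(s).
NFU path fails [OR]: union of children's cut sets → 2 cut set(s).
Pump set fails [OR]: union of children's cut sets → 3 cut set(s).
Ship steering unresponsive [OR]: union of children's cut sets → 8 cut set(s).
Minimal cut sets: {Outboard steering pump offline, Outboard tiller link offline}; {Feedback unit failed}; {#1 solenoid block lost}; {South autopilot interface stuck}; {Emergency followup amplifier faulted}; {Auxiliary changeover valve faulted, Helm transmitter is down, Redundant relief valve offline}; {Rudder actuator faulted}; {Steering pump 2 stuck}.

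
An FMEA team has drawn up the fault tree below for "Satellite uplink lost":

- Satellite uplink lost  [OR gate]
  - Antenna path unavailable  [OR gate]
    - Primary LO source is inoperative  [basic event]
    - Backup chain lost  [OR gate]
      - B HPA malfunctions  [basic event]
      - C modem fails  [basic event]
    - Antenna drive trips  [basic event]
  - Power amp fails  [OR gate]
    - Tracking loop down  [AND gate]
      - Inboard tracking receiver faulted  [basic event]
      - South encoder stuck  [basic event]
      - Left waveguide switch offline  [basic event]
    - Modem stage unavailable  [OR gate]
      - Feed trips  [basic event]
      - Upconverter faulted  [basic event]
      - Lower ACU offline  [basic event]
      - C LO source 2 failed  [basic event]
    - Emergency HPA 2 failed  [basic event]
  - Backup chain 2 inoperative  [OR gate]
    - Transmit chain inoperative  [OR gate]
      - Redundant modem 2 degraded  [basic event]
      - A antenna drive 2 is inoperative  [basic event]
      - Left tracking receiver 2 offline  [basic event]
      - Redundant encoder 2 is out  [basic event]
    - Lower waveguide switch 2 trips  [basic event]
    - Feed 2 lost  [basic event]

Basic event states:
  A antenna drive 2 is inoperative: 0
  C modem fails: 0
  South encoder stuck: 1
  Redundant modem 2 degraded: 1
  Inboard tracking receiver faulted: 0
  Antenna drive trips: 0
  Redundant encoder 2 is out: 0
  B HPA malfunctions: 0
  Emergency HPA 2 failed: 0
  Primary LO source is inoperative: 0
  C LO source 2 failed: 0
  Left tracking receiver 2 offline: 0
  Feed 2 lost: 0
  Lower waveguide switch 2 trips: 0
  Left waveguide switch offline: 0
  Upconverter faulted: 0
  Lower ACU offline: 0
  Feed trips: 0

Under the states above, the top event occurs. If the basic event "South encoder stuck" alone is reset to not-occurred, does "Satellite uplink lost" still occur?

Counterfactual: set "South encoder stuck" to not occurred.
Backup chain lost [OR]: B HPA malfunctions=not, C modem fails=not → no input occurs → does not occur.
Antenna path unavailable [OR]: Primary LO source is inoperative=not, Backup chain lost=not, Antenna drive trips=not → no input occurs → does not occur.
Tracking loop down [AND]: Inboard tracking receiver faulted=not, South encoder stuck=not, Left waveguide switch offline=not → not all inputs occur → does not occur.
Modem stage unavailable [OR]: Feed trips=not, Upconverter faulted=not, Lower ACU offline=not, C LO source 2 failed=not → no input occurs → does not occur.
Power amp fails [OR]: Tracking loop down=not, Modem stage unavailable=not, Emergency HPA 2 failed=not → no input occurs → does not occur.
Transmit chain inoperative [OR]: Redundant modem 2 degraded=occurs, A antenna drive 2 is inoperative=not, Left tracking receiver 2 offline=not, Redundant encoder 2 is out=not → at least one input occurs → occurs.
Backup chain 2 inoperative [OR]: Transmit chain inoperative=occurs, Lower waveguide switch 2 trips=not, Feed 2 lost=not → at least one input occurs → occurs.
Satellite uplink lost [OR]: Antenna path unavailable=not, Power amp fails=not, Backup chain 2 inoperative=occurs → at least one input occurs → occurs.

Yes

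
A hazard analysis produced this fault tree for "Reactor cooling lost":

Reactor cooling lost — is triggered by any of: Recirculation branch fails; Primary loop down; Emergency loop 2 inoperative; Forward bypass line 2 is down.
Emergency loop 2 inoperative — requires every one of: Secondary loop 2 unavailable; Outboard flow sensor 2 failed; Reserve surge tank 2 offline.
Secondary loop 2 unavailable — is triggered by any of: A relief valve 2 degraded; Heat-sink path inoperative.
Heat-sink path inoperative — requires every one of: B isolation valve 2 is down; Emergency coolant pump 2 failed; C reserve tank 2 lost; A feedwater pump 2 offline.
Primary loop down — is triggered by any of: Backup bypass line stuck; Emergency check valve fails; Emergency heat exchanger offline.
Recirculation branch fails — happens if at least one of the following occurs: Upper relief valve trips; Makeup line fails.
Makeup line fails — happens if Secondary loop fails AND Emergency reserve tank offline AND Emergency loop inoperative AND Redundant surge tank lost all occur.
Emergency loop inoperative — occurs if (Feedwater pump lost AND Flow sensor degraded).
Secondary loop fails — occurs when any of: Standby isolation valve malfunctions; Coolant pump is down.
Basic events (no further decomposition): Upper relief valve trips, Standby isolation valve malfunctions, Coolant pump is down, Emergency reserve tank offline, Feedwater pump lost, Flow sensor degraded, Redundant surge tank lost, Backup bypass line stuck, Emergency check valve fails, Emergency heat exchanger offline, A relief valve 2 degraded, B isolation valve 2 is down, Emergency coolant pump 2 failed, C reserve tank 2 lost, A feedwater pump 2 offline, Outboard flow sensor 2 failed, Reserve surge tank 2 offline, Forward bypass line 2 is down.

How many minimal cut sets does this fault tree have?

9

Secondary loop fails [OR]: union of children's cut sets → 2 cut set(s).
Emergency loop inoperative [AND]: one cut set from each child combined → 1 × 1 = 1 cut set(s).
Makeup line fails [AND]: one cut set from each child combined → 2 × 1 × 1 × 1 = 2 cut set(s).
Recirculation branch fails [OR]: union of children's cut sets → 3 cut set(s).
Primary loop down [OR]: union of children's cut sets → 3 cut set(s).
Heat-sink path inoperative [AND]: one cut set from each child combined → 1 × 1 × 1 × 1 = 1 cut set(s).
Secondary loop 2 unavailable [OR]: union of children's cut sets → 2 cut set(s).
Emergency loop 2 inoperative [AND]: one cut set from each child combined → 2 × 1 × 1 = 2 cut set(s).
Reactor cooling lost [OR]: union of children's cut sets → 9 cut set(s).
Minimal cut sets: {Upper relief valve trips}; {Emergency reserve tank offline, Feedwater pump lost, Flow sensor degraded, Redundant surge tank lost, Standby isolation valve malfunctions}; {Coolant pump is down, Emergency reserve tank offline, Feedwater pump lost, Flow sensor degraded, Redundant surge tank lost}; {Backup bypass line stuck}; {Emergency check valve fails}; {Emergency heat exchanger offline}; {A relief valve 2 degraded, Outboard flow sensor 2 failed, Reserve surge tank 2 offline}; {A feedwater pump 2 offline, B isolation valve 2 is down, C reserve tank 2 lost, Emergency coolant pump 2 failed, Outboard flow sensor 2 failed, Reserve surge tank 2 offline}; {Forward bypass line 2 is down}.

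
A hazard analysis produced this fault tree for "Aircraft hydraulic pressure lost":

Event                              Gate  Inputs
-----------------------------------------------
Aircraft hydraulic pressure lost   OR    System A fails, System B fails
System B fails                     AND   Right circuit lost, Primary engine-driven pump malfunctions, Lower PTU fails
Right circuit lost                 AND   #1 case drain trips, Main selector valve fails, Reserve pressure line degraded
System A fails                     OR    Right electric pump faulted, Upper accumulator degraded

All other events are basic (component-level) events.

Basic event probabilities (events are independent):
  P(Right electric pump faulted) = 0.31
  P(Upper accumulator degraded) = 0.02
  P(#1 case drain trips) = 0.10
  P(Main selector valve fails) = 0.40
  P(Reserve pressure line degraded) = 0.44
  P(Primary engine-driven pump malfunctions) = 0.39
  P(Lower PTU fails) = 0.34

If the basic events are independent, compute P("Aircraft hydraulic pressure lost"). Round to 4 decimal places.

P(System A fails) [OR] = 1 − (1−0.31) × (1−0.02) = 0.323800
P(Right circuit lost) [AND] = 0.10 × 0.40 × 0.44 = 0.017600
P(System B fails) [AND] = 0.017600 × 0.39 × 0.34 = 0.002334
P(Aircraft hydraulic pressure lost) [OR] = 1 − (1−0.323800) × (1−0.002334) = 0.325378
Rounded to 4 decimal places: P(Aircraft hydraulic pressure lost) ≈ 0.3254.

0.3254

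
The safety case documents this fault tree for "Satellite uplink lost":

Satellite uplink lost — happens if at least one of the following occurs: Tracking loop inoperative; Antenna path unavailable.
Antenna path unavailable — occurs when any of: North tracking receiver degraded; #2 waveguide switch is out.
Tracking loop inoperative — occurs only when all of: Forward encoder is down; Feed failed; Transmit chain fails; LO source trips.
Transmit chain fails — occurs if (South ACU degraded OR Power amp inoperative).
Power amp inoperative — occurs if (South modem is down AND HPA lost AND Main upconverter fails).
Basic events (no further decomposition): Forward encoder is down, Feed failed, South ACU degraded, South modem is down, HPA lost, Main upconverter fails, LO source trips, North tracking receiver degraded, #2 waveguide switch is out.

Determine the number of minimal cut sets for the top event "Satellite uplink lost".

Power amp inoperative [AND]: one cut set from each child combined → 1 × 1 × 1 = 1 cut set(s).
Transmit chain fails [OR]: union of children's cut sets → 2 cut set(s).
Tracking loop inoperative [AND]: one cut set from each child combined → 1 × 1 × 2 × 1 = 2 cut set(s).
Antenna path unavailable [OR]: union of children's cut sets → 2 cut set(s).
Satellite uplink lost [OR]: union of children's cut sets → 4 cut set(s).
Minimal cut sets: {Feed failed, Forward encoder is down, LO source trips, South ACU degraded}; {Feed failed, Forward encoder is down, HPA lost, LO source trips, Main upconverter fails, South modem is down}; {North tracking receiver degraded}; {#2 waveguide switch is out}.

4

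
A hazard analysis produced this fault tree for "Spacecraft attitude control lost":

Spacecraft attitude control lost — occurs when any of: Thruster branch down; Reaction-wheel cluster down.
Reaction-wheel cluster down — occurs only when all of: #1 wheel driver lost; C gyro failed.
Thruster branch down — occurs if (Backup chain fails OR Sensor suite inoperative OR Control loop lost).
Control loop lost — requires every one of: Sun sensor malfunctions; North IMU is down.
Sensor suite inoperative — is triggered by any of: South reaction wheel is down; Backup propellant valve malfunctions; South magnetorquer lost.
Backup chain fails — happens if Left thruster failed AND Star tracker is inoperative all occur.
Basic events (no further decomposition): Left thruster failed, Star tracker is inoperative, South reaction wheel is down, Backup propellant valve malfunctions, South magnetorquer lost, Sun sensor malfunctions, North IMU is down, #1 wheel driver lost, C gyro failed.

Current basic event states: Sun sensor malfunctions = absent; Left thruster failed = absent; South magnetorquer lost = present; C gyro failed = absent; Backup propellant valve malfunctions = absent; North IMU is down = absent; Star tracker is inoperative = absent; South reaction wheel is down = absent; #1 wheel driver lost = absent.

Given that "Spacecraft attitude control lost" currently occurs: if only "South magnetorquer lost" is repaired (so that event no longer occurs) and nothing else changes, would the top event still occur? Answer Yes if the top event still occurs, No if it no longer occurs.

No

Counterfactual: set "South magnetorquer lost" to not occurred.
Backup chain fails [AND]: Left thruster failed=not, Star tracker is inoperative=not → not all inputs occur → does not occur.
Sensor suite inoperative [OR]: South reaction wheel is down=not, Backup propellant valve malfunctions=not, South magnetorquer lost=not → no input occurs → does not occur.
Control loop lost [AND]: Sun sensor malfunctions=not, North IMU is down=not → not all inputs occur → does not occur.
Thruster branch down [OR]: Backup chain fails=not, Sensor suite inoperative=not, Control loop lost=not → no input occurs → does not occur.
Reaction-wheel cluster down [AND]: #1 wheel driver lost=not, C gyro failed=not → not all inputs occur → does not occur.
Spacecraft attitude control lost [OR]: Thruster branch down=not, Reaction-wheel cluster down=not → no input occurs → does not occur.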